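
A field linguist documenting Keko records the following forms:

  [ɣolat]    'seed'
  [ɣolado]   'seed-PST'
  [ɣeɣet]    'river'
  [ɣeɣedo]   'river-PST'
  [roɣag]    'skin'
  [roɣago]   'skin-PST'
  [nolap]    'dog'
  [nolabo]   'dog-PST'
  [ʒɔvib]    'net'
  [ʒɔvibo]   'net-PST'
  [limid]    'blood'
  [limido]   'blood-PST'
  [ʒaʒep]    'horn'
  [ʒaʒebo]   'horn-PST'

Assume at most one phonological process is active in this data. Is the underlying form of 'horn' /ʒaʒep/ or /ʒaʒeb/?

/ʒaʒep/

'horn' shows [p] ~ [b] at the end of the stem ([ʒaʒep] vs [ʒaʒebo]).
If /b/ were underlying and a rule turned it into [p] in isolation, 'net' would also alternate; but it has [b] in both [ʒɔvib] and [ʒɔvibo].
So /p/ is underlying, and a rule of intervocalic voicing — voiceless stops become voiced between vowels — gives [b].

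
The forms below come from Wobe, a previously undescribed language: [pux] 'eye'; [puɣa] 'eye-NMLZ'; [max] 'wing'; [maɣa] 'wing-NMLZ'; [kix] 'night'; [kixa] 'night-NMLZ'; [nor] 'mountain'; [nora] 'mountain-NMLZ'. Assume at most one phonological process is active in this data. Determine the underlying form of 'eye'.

'eye' shows [x] ~ [ɣ] at the end of the stem ([pux] vs [puɣa]).
Compare 'night', with invariant [x] in [kix] and [kixa]: an analysis with underlying /x/ and a rule producing [ɣ] before the NMLZ suffix would wrongly predict alternation here too.
The alternation reflects word-final obstruent devoicing: voiced obstruents become voiceless word-finally. /ɣ/ is underlying.

/puɣ/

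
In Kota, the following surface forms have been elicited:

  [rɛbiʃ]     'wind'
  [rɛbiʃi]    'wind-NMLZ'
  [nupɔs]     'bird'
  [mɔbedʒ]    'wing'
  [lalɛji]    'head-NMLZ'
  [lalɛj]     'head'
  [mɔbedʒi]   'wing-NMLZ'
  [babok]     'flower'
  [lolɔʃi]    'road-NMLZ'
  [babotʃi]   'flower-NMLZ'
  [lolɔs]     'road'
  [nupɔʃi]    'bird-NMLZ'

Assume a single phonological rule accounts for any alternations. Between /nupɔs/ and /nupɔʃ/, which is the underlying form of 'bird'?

/nupɔs/

In [nupɔʃi] and [nupɔs] the final segment of 'bird' alternates: [ʃ] ~ [s].
Compare 'wind', with invariant [ʃ] in [rɛbiʃi] and [rɛbiʃ]: an analysis with underlying /ʃ/ and a rule producing [s] in isolation would wrongly predict alternation here too.
Therefore /s/ is basic and [ʃ] is derived by palatalization before a front vowel (/k/ and /s/ become palato-alveolar [tʃ] and [ʃ] before a front vowel).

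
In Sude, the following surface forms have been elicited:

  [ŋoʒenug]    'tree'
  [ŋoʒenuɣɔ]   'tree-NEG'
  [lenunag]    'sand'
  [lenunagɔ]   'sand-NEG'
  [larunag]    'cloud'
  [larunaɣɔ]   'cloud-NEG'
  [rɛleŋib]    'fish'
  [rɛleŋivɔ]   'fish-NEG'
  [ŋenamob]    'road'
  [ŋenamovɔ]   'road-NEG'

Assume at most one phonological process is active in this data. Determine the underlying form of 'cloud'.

The stem for 'cloud' ends in [g] in [larunag] but [ɣ] in [larunaɣɔ].
The stem 'sand' ([lenunag], [lenunagɔ]) shows [g] unchanged in both environments, so [g] cannot be basic with [ɣ] derived before the NEG suffix.
So /ɣ/ is underlying, and a rule of word-final hardening — voiced fricatives become stops word-finally — gives [g].
Hence 'cloud' is /larunaɣ/ underlyingly.

/larunaɣ/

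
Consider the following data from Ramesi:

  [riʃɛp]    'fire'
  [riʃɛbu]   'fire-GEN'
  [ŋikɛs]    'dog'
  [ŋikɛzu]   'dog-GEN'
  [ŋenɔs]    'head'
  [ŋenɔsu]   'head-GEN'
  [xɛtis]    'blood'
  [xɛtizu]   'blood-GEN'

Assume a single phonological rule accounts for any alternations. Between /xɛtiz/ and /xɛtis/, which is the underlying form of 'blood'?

'blood' shows [s] ~ [z] at the end of the stem ([xɛtis] vs [xɛtizu]).
Compare 'head', with invariant [s] in [ŋenɔs] and [ŋenɔsu]: an analysis with underlying /s/ and a rule producing [z] before the GEN suffix would wrongly predict alternation here too.
Therefore /z/ is basic and [s] is derived by word-final obstruent devoicing (voiced obstruents become voiceless word-finally).

/xɛtiz/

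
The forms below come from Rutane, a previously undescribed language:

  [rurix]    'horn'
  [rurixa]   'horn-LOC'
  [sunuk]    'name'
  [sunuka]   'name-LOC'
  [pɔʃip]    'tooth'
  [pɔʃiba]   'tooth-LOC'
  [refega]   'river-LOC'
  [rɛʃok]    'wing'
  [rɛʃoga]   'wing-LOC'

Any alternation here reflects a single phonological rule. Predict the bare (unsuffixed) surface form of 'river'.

The stem for 'wing' ends in [k] in [rɛʃok] but [g] in [rɛʃoga].
The stem 'name' ([sunuk], [sunuka]) shows [k] unchanged in both environments, so [k] cannot be basic with [g] derived before the LOC suffix.
So /g/ is underlying, and a rule of word-final obstruent devoicing — voiced obstruents become voiceless word-finally — gives [k].
The one attested form of 'river', [refega], shows underlying /refeg/. Applying the same rule word-finally gives [refek].

[refek]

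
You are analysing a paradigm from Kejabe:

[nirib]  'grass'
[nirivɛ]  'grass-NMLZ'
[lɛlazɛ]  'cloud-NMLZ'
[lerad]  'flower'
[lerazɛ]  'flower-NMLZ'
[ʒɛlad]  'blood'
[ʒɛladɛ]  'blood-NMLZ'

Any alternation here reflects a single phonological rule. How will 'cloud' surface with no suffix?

In [lerad] and [lerazɛ] the final segment of 'flower' alternates: [d] ~ [z].
If /d/ were underlying and a rule turned it into [z] before the NMLZ suffix, 'blood' would also alternate; but it has [d] in both [ʒɛlad] and [ʒɛladɛ].
The underlying segment must be /z/; voiced fricatives become stops word-finally, yielding [d] there.
The one attested form of 'cloud', [lɛlazɛ], shows underlying /lɛlaz/. Applying the same rule word-finally gives [lɛlad].

[lɛlad]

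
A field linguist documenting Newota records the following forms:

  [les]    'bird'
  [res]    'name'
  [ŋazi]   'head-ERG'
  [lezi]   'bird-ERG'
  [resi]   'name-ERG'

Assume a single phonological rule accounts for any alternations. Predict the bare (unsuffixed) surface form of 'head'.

In [lezi] and [les] the final segment of 'bird' alternates: [z] ~ [s].
The stem 'name' ([resi], [res]) shows [s] unchanged in both environments, so [s] cannot be basic with [z] derived before the ERG suffix.
The underlying segment must be /z/; voiced obstruents become voiceless word-finally, yielding [s] there.
From [ŋazi] the stem 'head' is /ŋaz/; word-finally this yields [ŋas].

[ŋas]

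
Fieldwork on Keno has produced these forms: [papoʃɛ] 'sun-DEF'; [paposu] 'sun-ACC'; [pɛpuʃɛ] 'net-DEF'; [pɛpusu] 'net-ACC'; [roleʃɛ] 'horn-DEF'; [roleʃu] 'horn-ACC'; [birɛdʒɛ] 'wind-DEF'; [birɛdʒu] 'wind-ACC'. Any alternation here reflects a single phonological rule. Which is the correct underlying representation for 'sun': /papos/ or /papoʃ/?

/papos/

The root 'sun' surfaces as [papoʃɛ] and [paposu], with a stem-final [ʃ] ~ [s] alternation.
But 'horn' keeps [ʃ] in both environments ([roleʃɛ], [roleʃu]), so there is no rule changing /ʃ/ to [s] before the ACC suffix.
The underlying segment must be /s/; /s/ becomes palato-alveolar [ʃ] before a front vowel, yielding [ʃ] there.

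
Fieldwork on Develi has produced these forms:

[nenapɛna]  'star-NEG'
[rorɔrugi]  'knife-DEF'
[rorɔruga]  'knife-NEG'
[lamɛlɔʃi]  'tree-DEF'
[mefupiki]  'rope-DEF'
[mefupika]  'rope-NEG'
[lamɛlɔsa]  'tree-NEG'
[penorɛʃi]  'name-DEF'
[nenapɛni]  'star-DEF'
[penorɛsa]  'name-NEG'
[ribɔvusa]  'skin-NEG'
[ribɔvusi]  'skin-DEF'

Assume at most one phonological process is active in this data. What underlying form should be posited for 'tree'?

/lamɛlɔʃ/

'tree' shows [s] ~ [ʃ] at the end of the stem ([lamɛlɔsa] vs [lamɛlɔʃi]).
Compare 'skin', with invariant [s] in [ribɔvusa] and [ribɔvusi]: an analysis with underlying /s/ and a rule producing [ʃ] before the DEF suffix would wrongly predict alternation here too.
The underlying segment must be /ʃ/; palato-alveolar /ʃ/ becomes [s] when no front vowel follows, yielding [s] there.
The underlying form of 'tree' is therefore /lamɛlɔʃ/.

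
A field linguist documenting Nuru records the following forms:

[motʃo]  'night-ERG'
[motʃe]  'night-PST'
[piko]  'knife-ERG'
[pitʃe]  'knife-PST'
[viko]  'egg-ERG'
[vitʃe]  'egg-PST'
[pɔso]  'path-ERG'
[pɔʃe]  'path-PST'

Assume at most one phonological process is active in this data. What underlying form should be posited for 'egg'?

The root 'egg' surfaces as [viko] and [vitʃe], with a stem-final [k] ~ [tʃ] alternation.
Compare 'night', with invariant [tʃ] in [motʃo] and [motʃe]: an analysis with underlying /tʃ/ and a rule producing [k] before the ERG suffix would wrongly predict alternation here too.
The underlying segment must be /k/; /k/ and /s/ become palato-alveolar [tʃ] and [ʃ] before a front vowel, yielding [tʃ] there.
So 'egg' = /vik/.

/vik/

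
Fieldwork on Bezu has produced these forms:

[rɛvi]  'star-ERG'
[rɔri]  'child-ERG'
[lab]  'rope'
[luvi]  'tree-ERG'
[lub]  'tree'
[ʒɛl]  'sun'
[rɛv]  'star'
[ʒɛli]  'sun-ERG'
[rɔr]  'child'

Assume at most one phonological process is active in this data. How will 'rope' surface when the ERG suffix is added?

[lavi]

In [luvi] and [lub] the final segment of 'tree' alternates: [v] ~ [b].
But 'star' keeps [v] in both environments ([rɛvi], [rɛv]), so there is no rule changing /v/ to [b] in isolation.
Therefore /b/ is basic and [v] is derived by intervocalic spirantization (voiced stops become fricatives between vowels).
From [lab] the stem 'rope' is /lab/; between vowels this yields [lavi].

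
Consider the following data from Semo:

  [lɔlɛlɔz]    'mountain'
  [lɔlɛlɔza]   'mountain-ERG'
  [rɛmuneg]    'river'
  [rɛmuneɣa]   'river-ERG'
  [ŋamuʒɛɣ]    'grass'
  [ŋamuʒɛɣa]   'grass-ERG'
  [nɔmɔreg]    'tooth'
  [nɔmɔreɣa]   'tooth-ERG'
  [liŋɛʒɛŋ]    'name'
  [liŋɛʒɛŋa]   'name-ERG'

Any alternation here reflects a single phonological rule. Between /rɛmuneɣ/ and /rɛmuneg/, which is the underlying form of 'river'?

/rɛmuneg/

'river' shows [g] ~ [ɣ] at the end of the stem ([rɛmuneg] vs [rɛmuneɣa]).
If /ɣ/ were underlying and a rule turned it into [g] in isolation, 'grass' would also alternate; but it has [ɣ] in both [ŋamuʒɛɣ] and [ŋamuʒɛɣa].
So /g/ is underlying, and a rule of intervocalic spirantization — voiced stops become fricatives between vowels — gives [ɣ].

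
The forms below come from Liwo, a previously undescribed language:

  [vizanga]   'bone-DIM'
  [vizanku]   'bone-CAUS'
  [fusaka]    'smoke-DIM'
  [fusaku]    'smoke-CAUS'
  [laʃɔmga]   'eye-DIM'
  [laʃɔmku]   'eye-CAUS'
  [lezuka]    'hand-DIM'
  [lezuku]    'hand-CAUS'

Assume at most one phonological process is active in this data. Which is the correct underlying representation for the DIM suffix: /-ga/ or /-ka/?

The DIM morpheme has two allomorphs, [-ga] and [-ka].
By contrast the CAUS suffix keeps its initial [k] throughout — that segment must be underlying.
The DIM suffix is therefore /-ga/ underlyingly, with post-vocalic devoicing: voiced stops become voiceless after a vowel.

/-ga/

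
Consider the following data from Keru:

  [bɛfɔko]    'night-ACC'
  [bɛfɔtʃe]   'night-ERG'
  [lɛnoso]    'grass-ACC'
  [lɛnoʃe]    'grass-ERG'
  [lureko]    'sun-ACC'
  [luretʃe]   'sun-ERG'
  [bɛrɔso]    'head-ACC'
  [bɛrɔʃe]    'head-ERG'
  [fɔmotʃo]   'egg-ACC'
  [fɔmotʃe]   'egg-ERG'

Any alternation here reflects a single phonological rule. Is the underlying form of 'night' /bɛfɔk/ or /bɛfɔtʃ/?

The stem for 'night' ends in [k] in [bɛfɔko] but [tʃ] in [bɛfɔtʃe].
The stem 'egg' ([fɔmotʃo], [fɔmotʃe]) shows [tʃ] unchanged in both environments, so [tʃ] cannot be basic with [k] derived before the ACC suffix.
Therefore /k/ is basic and [tʃ] is derived by palatalization before a front vowel (/k/ and /s/ become palato-alveolar [tʃ] and [ʃ] before a front vowel).

/bɛfɔk/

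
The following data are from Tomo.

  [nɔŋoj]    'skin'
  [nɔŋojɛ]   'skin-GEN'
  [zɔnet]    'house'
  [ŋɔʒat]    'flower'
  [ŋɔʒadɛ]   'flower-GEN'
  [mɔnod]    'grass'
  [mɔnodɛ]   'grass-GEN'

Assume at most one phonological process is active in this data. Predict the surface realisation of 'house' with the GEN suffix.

[zɔnedɛ]

'flower' shows [t] ~ [d] at the end of the stem ([ŋɔʒat] vs [ŋɔʒadɛ]).
The stem 'grass' ([mɔnod], [mɔnodɛ]) shows [d] unchanged in both environments, so [d] cannot be basic with [t] derived in isolation.
So /t/ is underlying, and a rule of intervocalic voicing — voiceless stops become voiced between vowels — gives [d].
The one attested form of 'house', [zɔnet], shows underlying /zɔnet/. Applying the same rule between vowels gives [zɔnedɛ].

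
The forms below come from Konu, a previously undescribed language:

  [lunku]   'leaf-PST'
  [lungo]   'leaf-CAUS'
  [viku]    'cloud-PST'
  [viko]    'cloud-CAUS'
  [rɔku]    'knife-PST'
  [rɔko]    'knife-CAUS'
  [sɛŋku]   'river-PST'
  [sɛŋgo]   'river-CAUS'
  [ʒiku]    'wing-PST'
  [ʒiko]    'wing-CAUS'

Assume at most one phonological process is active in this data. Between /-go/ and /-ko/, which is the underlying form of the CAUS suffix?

The CAUS suffix surfaces as [-go] and [-ko], depending on the final segment of the stem.
By contrast the PST suffix keeps its initial [k] throughout — that segment must be underlying.
So the underlying form is /-go/, and voiced stops become voiceless after a vowel.

/-go/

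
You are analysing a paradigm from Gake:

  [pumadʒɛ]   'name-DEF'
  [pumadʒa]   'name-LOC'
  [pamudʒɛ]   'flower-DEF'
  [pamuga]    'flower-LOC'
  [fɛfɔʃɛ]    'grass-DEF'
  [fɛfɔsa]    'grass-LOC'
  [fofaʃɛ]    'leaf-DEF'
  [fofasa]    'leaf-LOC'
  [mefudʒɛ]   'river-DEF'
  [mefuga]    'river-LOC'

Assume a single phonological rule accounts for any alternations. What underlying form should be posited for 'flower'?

/pamug/

'flower' shows [dʒ] ~ [g] at the end of the stem ([pamudʒɛ] vs [pamuga]).
Compare 'name', with invariant [dʒ] in [pumadʒɛ] and [pumadʒa]: an analysis with underlying /dʒ/ and a rule producing [g] before the LOC suffix would wrongly predict alternation here too.
The underlying segment must be /g/; /g/ and /s/ become palato-alveolar [dʒ] and [ʃ] before a front vowel, yielding [dʒ] there.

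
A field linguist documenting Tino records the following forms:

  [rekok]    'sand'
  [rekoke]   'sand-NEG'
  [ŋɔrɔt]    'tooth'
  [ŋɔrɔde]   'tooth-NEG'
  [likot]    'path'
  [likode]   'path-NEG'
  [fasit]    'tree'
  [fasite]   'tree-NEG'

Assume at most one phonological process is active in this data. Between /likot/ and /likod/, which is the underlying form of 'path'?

/likod/

'path' shows [t] ~ [d] at the end of the stem ([likot] vs [likode]).
The stem 'tree' ([fasit], [fasite]) shows [t] unchanged in both environments, so [t] cannot be basic with [d] derived before the NEG suffix.
The alternation reflects word-final obstruent devoicing: voiced obstruents become voiceless word-finally. /d/ is underlying.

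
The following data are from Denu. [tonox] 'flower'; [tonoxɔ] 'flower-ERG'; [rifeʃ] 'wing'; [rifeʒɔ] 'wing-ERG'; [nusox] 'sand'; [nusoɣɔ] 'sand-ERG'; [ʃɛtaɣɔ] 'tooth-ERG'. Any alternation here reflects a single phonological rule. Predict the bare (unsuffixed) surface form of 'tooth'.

'sand' shows [x] ~ [ɣ] at the end of the stem ([nusox] vs [nusoɣɔ]).
But 'flower' keeps [x] in both environments ([tonox], [tonoxɔ]), so there is no rule changing /x/ to [ɣ] before the ERG suffix.
The alternation reflects word-final obstruent devoicing: voiced obstruents become voiceless word-finally. /ɣ/ is underlying.
The one attested form of 'tooth', [ʃɛtaɣɔ], shows underlying /ʃɛtaɣ/. Applying the same rule word-finally gives [ʃɛtax].

[ʃɛtax]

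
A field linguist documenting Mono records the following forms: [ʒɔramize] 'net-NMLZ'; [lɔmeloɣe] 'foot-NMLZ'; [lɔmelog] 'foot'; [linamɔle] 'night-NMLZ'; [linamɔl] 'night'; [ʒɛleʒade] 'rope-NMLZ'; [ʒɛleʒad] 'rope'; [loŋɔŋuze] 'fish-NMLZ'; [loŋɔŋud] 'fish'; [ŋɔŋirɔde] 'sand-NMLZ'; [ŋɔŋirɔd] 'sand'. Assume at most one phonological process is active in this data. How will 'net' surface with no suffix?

[ʒɔramid]

'fish' shows [z] ~ [d] at the end of the stem ([loŋɔŋuze] vs [loŋɔŋud]).
But 'sand' keeps [d] in both environments ([ŋɔŋirɔde], [ŋɔŋirɔd]), so there is no rule changing /d/ to [z] before the NMLZ suffix.
The alternation reflects word-final hardening: voiced fricatives become stops word-finally. /z/ is underlying.
The one attested form of 'net', [ʒɔramize], shows underlying /ʒɔramiz/. Applying the same rule word-finally gives [ʒɔramid].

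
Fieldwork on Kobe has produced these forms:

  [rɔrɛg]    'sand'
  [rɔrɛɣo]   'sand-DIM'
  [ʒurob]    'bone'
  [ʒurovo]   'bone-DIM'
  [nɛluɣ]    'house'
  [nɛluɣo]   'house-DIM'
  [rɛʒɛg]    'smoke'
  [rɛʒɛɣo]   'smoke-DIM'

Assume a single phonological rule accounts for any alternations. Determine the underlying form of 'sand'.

/rɔrɛg/

In [rɔrɛg] and [rɔrɛɣo] the final segment of 'sand' alternates: [g] ~ [ɣ].
Compare 'house', with invariant [ɣ] in [nɛluɣ] and [nɛluɣo]: an analysis with underlying /ɣ/ and a rule producing [g] in isolation would wrongly predict alternation here too.
So /g/ is underlying, and a rule of intervocalic spirantization — voiced stops become fricatives between vowels — gives [ɣ].
So 'sand' = /rɔrɛg/.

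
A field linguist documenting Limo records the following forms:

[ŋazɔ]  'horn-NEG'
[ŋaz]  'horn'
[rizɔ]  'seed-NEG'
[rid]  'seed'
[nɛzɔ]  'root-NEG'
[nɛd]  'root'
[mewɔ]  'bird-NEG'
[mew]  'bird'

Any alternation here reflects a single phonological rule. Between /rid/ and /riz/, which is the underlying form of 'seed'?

/rid/

In [rizɔ] and [rid] the final segment of 'seed' alternates: [z] ~ [d].
Compare 'horn', with invariant [z] in [ŋazɔ] and [ŋaz]: an analysis with underlying /z/ and a rule producing [d] in isolation would wrongly predict alternation here too.
So /d/ is underlying, and a rule of intervocalic spirantization — voiced stops become fricatives between vowels — gives [z].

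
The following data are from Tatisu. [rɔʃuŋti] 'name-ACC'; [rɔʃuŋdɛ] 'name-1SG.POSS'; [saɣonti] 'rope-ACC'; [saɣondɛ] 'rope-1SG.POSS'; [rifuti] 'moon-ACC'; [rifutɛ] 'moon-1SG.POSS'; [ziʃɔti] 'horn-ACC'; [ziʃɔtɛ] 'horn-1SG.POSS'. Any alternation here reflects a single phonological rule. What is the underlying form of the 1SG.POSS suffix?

/-dɛ/

The 1SG.POSS morpheme has two allomorphs, [-dɛ] and [-tɛ].
The ACC suffix, which begins with [t], is invariant after every stem; so [t] is not altered by any rule here.
So the underlying form is /-dɛ/, and voiced stops become voiceless after a vowel.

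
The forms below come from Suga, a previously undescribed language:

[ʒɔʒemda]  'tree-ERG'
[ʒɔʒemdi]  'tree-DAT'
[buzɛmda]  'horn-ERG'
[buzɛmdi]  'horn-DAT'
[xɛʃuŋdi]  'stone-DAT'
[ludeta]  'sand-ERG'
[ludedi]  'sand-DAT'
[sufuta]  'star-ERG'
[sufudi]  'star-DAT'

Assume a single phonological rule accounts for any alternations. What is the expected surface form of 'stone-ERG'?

The ERG suffix surfaces as [-da] and [-ta], depending on the final segment of the stem.
The DAT suffix, which begins with [d], is invariant after every stem; so [d] is not altered by any rule here.
The ERG suffix is therefore /-ta/ underlyingly, with post-nasal voicing: voiceless stops become voiced after a nasal.
After 'stone', which ends in a nasal, the suffix surfaces as [-da], giving [xɛʃuŋda].

[xɛʃuŋda]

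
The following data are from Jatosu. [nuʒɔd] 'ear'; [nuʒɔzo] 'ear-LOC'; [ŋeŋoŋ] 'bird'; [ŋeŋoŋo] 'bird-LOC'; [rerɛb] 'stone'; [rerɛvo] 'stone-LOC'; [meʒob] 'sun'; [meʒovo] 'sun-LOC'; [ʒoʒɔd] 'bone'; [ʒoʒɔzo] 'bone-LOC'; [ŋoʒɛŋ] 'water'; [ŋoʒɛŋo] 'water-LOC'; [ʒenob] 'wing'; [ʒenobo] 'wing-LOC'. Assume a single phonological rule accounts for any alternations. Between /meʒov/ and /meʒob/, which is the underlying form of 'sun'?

/meʒov/

In [meʒob] and [meʒovo] the final segment of 'sun' alternates: [b] ~ [v].
Compare 'wing', with invariant [b] in [ʒenob] and [ʒenobo]: an analysis with underlying /b/ and a rule producing [v] before the LOC suffix would wrongly predict alternation here too.
Therefore /v/ is basic and [b] is derived by word-final hardening (voiced fricatives become stops word-finally).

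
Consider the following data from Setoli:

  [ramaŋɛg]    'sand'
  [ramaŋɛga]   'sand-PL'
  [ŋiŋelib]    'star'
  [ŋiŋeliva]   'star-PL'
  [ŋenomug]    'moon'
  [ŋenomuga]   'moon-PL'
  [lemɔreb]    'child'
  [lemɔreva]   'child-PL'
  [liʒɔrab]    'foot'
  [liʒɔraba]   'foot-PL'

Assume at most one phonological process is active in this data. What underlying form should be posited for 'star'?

/ŋiŋeliv/

The stem for 'star' ends in [b] in [ŋiŋelib] but [v] in [ŋiŋeliva].
Compare 'foot', with invariant [b] in [liʒɔrab] and [liʒɔraba]: an analysis with underlying /b/ and a rule producing [v] before the PL suffix would wrongly predict alternation here too.
Therefore /v/ is basic and [b] is derived by word-final hardening (voiced fricatives become stops word-finally).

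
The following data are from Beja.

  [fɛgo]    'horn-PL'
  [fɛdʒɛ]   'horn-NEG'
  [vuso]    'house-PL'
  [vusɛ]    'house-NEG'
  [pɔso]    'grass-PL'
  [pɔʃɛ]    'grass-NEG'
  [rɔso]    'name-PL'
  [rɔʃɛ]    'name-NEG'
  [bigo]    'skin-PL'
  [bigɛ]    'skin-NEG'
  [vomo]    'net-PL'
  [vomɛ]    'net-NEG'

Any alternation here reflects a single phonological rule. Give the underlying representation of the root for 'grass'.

'grass' shows [s] ~ [ʃ] at the end of the stem ([pɔso] vs [pɔʃɛ]).
But 'house' keeps [s] in both environments ([vuso], [vusɛ]), so there is no rule changing /s/ to [ʃ] before the NEG suffix.
The alternation reflects depalatalization: palato-alveolar /dʒ/ and /ʃ/ become [g] and [s] when no front vowel follows. /ʃ/ is underlying.
Hence 'grass' is /pɔʃ/ underlyingly.

/pɔʃ/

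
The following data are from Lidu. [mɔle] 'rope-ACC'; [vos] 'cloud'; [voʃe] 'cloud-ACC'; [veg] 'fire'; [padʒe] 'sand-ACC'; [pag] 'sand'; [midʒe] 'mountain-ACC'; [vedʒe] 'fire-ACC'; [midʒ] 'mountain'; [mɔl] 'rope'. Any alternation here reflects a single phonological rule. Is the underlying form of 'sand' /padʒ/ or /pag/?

/pag/

In [padʒe] and [pag] the final segment of 'sand' alternates: [dʒ] ~ [g].
Compare 'mountain', with invariant [dʒ] in [midʒe] and [midʒ]: an analysis with underlying /dʒ/ and a rule producing [g] in isolation would wrongly predict alternation here too.
The underlying segment must be /g/; /g/ and /s/ become palato-alveolar [dʒ] and [ʃ] before a front vowel, yielding [dʒ] there.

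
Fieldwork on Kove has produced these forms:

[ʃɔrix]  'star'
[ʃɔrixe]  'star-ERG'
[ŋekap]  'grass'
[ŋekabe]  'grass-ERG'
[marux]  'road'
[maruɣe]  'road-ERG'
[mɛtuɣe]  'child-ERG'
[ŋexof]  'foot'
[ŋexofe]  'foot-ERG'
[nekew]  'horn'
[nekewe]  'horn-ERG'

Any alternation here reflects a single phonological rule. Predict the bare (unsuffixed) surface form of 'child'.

[mɛtux]

The stem for 'road' ends in [x] in [marux] but [ɣ] in [maruɣe].
But 'star' keeps [x] in both environments ([ʃɔrix], [ʃɔrixe]), so there is no rule changing /x/ to [ɣ] before the ERG suffix.
The underlying segment must be /ɣ/; voiced obstruents become voiceless word-finally, yielding [x] there.
From [mɛtuɣe] the stem 'child' is /mɛtuɣ/; word-finally this yields [mɛtux].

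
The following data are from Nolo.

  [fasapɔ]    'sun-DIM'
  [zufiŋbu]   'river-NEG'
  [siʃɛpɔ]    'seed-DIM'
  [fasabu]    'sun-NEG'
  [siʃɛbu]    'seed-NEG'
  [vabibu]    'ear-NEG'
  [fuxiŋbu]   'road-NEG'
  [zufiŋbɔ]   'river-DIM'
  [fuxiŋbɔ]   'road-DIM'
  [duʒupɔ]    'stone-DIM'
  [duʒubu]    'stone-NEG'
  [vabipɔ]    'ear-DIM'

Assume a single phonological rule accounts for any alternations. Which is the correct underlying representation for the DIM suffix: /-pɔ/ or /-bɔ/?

The DIM morpheme has two allomorphs, [-bɔ] and [-pɔ].
The NEG suffix, which begins with [b], is invariant after every stem; so [b] is not altered by any rule here.
So the underlying form is /-pɔ/, and voiceless stops become voiced after a nasal.

/-pɔ/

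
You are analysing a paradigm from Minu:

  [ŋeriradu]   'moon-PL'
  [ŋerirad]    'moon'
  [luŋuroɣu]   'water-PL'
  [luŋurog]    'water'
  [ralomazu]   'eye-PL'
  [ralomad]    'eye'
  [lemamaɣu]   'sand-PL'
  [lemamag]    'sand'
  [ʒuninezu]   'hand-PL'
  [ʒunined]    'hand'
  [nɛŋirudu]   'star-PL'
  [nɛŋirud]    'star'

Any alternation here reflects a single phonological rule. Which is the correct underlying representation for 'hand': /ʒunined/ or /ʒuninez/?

'hand' shows [z] ~ [d] at the end of the stem ([ʒuninezu] vs [ʒunined]).
The stem 'moon' ([ŋeriradu], [ŋerirad]) shows [d] unchanged in both environments, so [d] cannot be basic with [z] derived before the PL suffix.
Therefore /z/ is basic and [d] is derived by word-final hardening (voiced fricatives become stops word-finally).

/ʒuninez/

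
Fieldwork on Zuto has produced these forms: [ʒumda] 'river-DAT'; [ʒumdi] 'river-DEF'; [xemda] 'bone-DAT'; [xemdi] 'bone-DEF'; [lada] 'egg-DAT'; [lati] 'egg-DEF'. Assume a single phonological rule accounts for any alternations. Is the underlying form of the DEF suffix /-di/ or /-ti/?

The DEF morpheme has two allomorphs, [-di] and [-ti].
By contrast the DAT suffix keeps its initial [d] throughout — that segment must be underlying.
The DEF suffix is therefore /-ti/ underlyingly, with post-nasal voicing: voiceless stops become voiced after a nasal.

/-ti/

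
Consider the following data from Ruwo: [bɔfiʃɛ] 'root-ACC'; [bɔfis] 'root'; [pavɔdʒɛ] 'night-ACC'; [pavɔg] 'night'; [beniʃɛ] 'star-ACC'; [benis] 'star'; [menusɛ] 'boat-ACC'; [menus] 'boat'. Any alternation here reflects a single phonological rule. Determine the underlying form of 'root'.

/bɔfiʃ/

The stem for 'root' ends in [ʃ] in [bɔfiʃɛ] but [s] in [bɔfis].
But 'boat' keeps [s] in both environments ([menusɛ], [menus]), so there is no rule changing /s/ to [ʃ] before the ACC suffix.
So /ʃ/ is underlying, and a rule of depalatalization — palato-alveolar /dʒ/ and /ʃ/ become [g] and [s] when no front vowel follows — gives [s].
Hence 'root' is /bɔfiʃ/ underlyingly.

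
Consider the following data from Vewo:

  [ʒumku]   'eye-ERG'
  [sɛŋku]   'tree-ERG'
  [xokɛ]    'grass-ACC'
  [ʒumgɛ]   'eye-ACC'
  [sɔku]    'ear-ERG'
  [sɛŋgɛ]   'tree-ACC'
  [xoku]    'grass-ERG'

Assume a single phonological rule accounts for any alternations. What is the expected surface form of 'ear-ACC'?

The ACC morpheme has two allomorphs, [-gɛ] and [-kɛ].
The ERG suffix, which begins with [k], is invariant after every stem; so [k] is not altered by any rule here.
The ACC suffix is therefore /-gɛ/ underlyingly, with post-vocalic devoicing: voiced stops become voiceless after a vowel.
After 'ear', which ends in a vowel, the suffix surfaces as [-kɛ], giving [sɔkɛ].

[sɔkɛ]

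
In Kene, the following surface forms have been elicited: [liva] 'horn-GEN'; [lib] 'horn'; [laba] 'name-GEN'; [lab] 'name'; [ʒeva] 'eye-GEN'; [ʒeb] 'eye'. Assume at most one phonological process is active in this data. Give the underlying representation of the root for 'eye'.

/ʒev/

The stem for 'eye' ends in [v] in [ʒeva] but [b] in [ʒeb].
The stem 'name' ([laba], [lab]) shows [b] unchanged in both environments, so [b] cannot be basic with [v] derived before the GEN suffix.
Therefore /v/ is basic and [b] is derived by word-final hardening (voiced fricatives become stops word-finally).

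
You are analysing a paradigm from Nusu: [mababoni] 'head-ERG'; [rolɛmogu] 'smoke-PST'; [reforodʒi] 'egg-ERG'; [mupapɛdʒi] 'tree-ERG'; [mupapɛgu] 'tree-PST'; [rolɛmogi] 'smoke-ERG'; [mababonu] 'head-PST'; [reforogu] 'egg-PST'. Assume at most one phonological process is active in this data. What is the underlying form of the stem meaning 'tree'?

/mupapɛdʒ/

The stem for 'tree' ends in [g] in [mupapɛgu] but [dʒ] in [mupapɛdʒi].
Compare 'smoke', with invariant [g] in [rolɛmogu] and [rolɛmogi]: an analysis with underlying /g/ and a rule producing [dʒ] before the ERG suffix would wrongly predict alternation here too.
Therefore /dʒ/ is basic and [g] is derived by depalatalization (palato-alveolar /dʒ/ becomes [g] when no front vowel follows).
Hence 'tree' is /mupapɛdʒ/ underlyingly.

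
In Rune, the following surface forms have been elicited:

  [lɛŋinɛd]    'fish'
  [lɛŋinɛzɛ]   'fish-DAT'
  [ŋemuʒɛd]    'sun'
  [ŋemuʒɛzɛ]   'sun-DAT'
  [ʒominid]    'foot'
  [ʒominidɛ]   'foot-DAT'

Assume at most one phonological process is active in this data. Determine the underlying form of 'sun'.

In [ŋemuʒɛd] and [ŋemuʒɛzɛ] the final segment of 'sun' alternates: [d] ~ [z].
But 'foot' keeps [d] in both environments ([ʒominid], [ʒominidɛ]), so there is no rule changing /d/ to [z] before the DAT suffix.
Therefore /z/ is basic and [d] is derived by word-final hardening (voiced fricatives become stops word-finally).

/ŋemuʒɛz/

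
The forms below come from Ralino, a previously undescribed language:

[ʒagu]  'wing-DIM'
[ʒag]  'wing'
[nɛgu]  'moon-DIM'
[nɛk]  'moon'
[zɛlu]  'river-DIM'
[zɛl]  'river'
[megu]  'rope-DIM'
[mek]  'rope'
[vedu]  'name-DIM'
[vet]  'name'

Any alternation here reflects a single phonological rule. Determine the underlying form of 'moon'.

In [nɛgu] and [nɛk] the final segment of 'moon' alternates: [g] ~ [k].
If /g/ were underlying and a rule turned it into [k] in isolation, 'wing' would also alternate; but it has [g] in both [ʒagu] and [ʒag].
The alternation reflects intervocalic voicing: voiceless stops become voiced between vowels. /k/ is underlying.

/nɛk/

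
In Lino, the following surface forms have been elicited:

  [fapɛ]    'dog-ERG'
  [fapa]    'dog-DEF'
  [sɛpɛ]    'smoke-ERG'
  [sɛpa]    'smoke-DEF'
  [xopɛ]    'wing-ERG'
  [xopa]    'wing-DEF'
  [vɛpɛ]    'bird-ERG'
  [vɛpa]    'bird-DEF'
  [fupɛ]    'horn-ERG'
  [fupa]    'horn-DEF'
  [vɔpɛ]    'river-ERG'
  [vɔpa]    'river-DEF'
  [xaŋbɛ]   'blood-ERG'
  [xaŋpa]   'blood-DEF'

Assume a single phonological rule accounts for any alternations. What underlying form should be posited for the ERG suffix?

The ERG suffix surfaces as [-bɛ] and [-pɛ], depending on the final segment of the stem.
By contrast the DEF suffix keeps its initial [p] throughout — that segment must be underlying.
So the underlying form is /-bɛ/, and voiced stops become voiceless after a vowel.

/-bɛ/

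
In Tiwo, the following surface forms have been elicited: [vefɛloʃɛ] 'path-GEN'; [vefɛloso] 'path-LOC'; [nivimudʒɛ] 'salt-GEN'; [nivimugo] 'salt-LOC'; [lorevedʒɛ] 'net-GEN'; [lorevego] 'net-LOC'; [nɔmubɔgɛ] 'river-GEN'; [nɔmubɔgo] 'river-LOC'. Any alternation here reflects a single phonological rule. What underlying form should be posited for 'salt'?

/nivimudʒ/

The root 'salt' surfaces as [nivimudʒɛ] and [nivimugo], with a stem-final [dʒ] ~ [g] alternation.
The stem 'river' ([nɔmubɔgɛ], [nɔmubɔgo]) shows [g] unchanged in both environments, so [g] cannot be basic with [dʒ] derived before the GEN suffix.
The alternation reflects depalatalization: palato-alveolar /dʒ/ and /ʃ/ become [g] and [s] when no front vowel follows. /dʒ/ is underlying.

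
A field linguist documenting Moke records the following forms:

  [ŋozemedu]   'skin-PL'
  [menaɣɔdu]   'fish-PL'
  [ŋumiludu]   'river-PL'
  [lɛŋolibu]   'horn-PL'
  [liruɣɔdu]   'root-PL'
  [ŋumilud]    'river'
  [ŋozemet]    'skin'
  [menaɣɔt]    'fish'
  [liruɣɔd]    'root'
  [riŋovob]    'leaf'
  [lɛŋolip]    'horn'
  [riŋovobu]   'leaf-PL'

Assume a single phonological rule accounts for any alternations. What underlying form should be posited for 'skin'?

The stem for 'skin' ends in [t] in [ŋozemet] but [d] in [ŋozemedu].
But 'root' keeps [d] in both environments ([liruɣɔd], [liruɣɔdu]), so there is no rule changing /d/ to [t] in isolation.
The underlying segment must be /t/; voiceless stops become voiced between vowels, yielding [d] there.
Hence 'skin' is /ŋozemet/ underlyingly.

/ŋozemet/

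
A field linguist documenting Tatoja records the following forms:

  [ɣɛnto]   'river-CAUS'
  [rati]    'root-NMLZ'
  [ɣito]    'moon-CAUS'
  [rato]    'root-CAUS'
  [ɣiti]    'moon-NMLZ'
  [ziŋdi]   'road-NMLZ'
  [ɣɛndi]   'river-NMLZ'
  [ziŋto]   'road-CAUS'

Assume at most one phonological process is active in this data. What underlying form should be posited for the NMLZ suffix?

The NMLZ suffix surfaces as [-di] and [-ti], depending on the final segment of the stem.
The CAUS suffix, which begins with [t], is invariant after every stem; so [t] is not altered by any rule here.
So the underlying form is /-di/, and voiced stops become voiceless after a vowel.

/-di/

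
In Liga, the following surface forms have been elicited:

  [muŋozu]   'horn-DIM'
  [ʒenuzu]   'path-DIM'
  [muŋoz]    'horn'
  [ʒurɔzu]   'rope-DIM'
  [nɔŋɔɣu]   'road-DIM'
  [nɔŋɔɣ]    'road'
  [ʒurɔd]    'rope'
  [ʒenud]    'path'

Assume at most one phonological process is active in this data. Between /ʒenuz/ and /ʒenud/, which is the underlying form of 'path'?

/ʒenud/

The stem for 'path' ends in [d] in [ʒenud] but [z] in [ʒenuzu].
But 'horn' keeps [z] in both environments ([muŋoz], [muŋozu]), so there is no rule changing /z/ to [d] in isolation.
Therefore /d/ is basic and [z] is derived by intervocalic spirantization (voiced stops become fricatives between vowels).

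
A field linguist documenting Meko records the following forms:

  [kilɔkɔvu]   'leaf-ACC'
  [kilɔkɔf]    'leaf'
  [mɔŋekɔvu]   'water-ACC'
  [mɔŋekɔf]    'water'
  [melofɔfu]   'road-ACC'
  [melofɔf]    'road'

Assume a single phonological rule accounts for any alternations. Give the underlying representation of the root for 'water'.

/mɔŋekɔv/

The root 'water' surfaces as [mɔŋekɔvu] and [mɔŋekɔf], with a stem-final [v] ~ [f] alternation.
If /f/ were underlying and a rule turned it into [v] before the ACC suffix, 'road' would also alternate; but it has [f] in both [melofɔfu] and [melofɔf].
Therefore /v/ is basic and [f] is derived by word-final obstruent devoicing (voiced obstruents become voiceless word-finally).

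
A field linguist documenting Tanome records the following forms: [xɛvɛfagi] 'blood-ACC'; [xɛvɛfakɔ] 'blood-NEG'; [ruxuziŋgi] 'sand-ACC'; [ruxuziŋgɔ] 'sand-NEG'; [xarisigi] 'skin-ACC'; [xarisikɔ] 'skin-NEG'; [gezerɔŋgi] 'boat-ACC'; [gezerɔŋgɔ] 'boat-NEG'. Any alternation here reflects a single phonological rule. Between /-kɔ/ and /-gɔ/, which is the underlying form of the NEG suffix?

/-kɔ/

The NEG morpheme has two allomorphs, [-gɔ] and [-kɔ].
By contrast the ACC suffix keeps its initial [g] throughout — that segment must be underlying.
So the underlying form is /-kɔ/, and voiceless stops become voiced after a nasal.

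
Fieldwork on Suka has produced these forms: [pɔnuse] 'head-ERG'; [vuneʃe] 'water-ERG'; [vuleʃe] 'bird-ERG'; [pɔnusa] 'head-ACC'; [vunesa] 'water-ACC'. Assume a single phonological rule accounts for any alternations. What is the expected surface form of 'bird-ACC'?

[vulesa]

The stem for 'water' ends in [ʃ] in [vuneʃe] but [s] in [vunesa].
The stem 'head' ([pɔnuse], [pɔnusa]) shows [s] unchanged in both environments, so [s] cannot be basic with [ʃ] derived before the ERG suffix.
Therefore /ʃ/ is basic and [s] is derived by depalatalization (palato-alveolar /ʃ/ becomes [s] when no front vowel follows).
From [vuleʃe] the stem 'bird' is /vuleʃ/; when no front vowel follows this yields [vulesa].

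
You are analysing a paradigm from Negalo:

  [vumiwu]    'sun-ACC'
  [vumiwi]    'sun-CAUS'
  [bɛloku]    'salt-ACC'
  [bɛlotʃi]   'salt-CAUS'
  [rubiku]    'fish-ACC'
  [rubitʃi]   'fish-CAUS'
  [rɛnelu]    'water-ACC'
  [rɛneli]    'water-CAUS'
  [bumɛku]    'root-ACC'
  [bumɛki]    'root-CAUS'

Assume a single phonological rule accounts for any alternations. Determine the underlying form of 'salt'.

The stem for 'salt' ends in [k] in [bɛloku] but [tʃ] in [bɛlotʃi].
The stem 'root' ([bumɛku], [bumɛki]) shows [k] unchanged in both environments, so [k] cannot be basic with [tʃ] derived before the CAUS suffix.
Therefore /tʃ/ is basic and [k] is derived by depalatalization (palato-alveolar /tʃ/ becomes [k] when no front vowel follows).
The underlying form of 'salt' is therefore /bɛlotʃ/.

/bɛlotʃ/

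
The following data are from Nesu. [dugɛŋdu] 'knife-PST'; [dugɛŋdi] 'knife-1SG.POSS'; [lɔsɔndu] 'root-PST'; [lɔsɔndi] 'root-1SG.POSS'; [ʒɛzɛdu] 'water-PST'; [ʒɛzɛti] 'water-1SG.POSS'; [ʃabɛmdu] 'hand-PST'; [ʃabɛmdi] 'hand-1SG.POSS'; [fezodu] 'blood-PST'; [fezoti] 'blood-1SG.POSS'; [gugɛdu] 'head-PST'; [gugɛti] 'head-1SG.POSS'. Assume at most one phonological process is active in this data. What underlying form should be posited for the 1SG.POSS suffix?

/-ti/

The 1SG.POSS morpheme has two allomorphs, [-di] and [-ti].
By contrast the PST suffix keeps its initial [d] throughout — that segment must be underlying.
The 1SG.POSS suffix is therefore /-ti/ underlyingly, with post-nasal voicing: voiceless stops become voiced after a nasal.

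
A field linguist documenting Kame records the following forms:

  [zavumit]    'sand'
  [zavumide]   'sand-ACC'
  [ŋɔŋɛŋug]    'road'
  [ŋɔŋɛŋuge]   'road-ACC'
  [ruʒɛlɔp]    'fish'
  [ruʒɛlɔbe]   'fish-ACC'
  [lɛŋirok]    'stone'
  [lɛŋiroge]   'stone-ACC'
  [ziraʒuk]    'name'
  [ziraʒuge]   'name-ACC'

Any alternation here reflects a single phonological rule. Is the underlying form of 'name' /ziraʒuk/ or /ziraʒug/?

/ziraʒuk/

The root 'name' surfaces as [ziraʒuk] and [ziraʒuge], with a stem-final [k] ~ [g] alternation.
Compare 'road', with invariant [g] in [ŋɔŋɛŋug] and [ŋɔŋɛŋuge]: an analysis with underlying /g/ and a rule producing [k] in isolation would wrongly predict alternation here too.
The alternation reflects intervocalic voicing: voiceless stops become voiced between vowels. /k/ is underlying.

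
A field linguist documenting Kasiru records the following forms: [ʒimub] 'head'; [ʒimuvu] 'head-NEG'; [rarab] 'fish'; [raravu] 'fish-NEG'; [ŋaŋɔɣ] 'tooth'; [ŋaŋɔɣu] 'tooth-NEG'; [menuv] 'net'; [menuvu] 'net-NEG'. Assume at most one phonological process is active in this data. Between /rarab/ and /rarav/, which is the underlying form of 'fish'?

The stem for 'fish' ends in [b] in [rarab] but [v] in [raravu].
The stem 'net' ([menuv], [menuvu]) shows [v] unchanged in both environments, so [v] cannot be basic with [b] derived in isolation.
The alternation reflects intervocalic spirantization: voiced stops become fricatives between vowels. /b/ is underlying.

/rarab/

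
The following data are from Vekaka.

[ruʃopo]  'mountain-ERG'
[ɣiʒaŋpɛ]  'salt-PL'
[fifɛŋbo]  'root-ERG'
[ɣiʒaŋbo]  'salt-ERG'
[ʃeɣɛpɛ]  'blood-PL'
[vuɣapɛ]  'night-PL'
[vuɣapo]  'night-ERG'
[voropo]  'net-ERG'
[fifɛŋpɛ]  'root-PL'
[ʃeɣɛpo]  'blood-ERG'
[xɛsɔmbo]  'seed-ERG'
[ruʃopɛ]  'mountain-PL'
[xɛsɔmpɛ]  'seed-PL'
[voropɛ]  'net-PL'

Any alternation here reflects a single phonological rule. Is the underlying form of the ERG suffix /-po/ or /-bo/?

/-bo/

The ERG morpheme has two allomorphs, [-bo] and [-po].
The PL suffix, which begins with [p], is invariant after every stem; so [p] is not altered by any rule here.
So the underlying form is /-bo/, and voiced stops become voiceless after a vowel.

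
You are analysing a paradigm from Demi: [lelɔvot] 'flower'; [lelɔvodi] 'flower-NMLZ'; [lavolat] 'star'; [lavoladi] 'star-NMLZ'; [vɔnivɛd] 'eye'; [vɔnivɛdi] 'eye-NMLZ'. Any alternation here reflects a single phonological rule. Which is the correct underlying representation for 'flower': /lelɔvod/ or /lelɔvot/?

The stem for 'flower' ends in [t] in [lelɔvot] but [d] in [lelɔvodi].
But 'eye' keeps [d] in both environments ([vɔnivɛd], [vɔnivɛdi]), so there is no rule changing /d/ to [t] in isolation.
So /t/ is underlying, and a rule of intervocalic voicing — voiceless stops become voiced between vowels — gives [d].

/lelɔvot/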